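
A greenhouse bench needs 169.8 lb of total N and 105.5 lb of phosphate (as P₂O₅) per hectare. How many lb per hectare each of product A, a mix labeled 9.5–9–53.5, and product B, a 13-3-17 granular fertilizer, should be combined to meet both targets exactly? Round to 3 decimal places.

974.124 lb product A, 594.294 lb product B

Let a = lb of product A, b = lb of product B (per hectare).
N: 0.095·a + 0.13·b = 169.8
P₂O₅: 0.09·a + 0.03·b = 105.5
Eliminate b: (row1) − 0.13/0.03·(row2) → -0.295·a = -287.367, so a = 974.1243.
Then b = (105.5 − 0.09·974.1243) / 0.03 = 594.2938.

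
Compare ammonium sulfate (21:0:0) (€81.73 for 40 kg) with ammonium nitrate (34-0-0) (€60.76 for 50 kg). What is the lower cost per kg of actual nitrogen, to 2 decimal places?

€3.57 per kg N (ammonium nitrate)

ammonium sulfate: N per bag = 40 × 21% = 8.4 kg; cost = 81.73 / 8.4 = €9.7298/kg N.
ammonium nitrate: N per bag = 50 × 34% = 17 kg; cost = 60.76 / 17 = €3.5741/kg N.
ammonium nitrate is cheaper.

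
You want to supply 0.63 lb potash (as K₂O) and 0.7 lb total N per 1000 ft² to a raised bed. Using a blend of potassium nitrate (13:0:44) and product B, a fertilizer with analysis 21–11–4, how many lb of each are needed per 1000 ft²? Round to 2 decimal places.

1.20 lb potassium nitrate, 2.59 lb product B

Let a = lb of potassium nitrate, b = lb of product B (per 1000 ft²).
K₂O: 0.44·a + 0.04·b = 0.63
N: 0.13·a + 0.21·b = 0.7
Solving simultaneously: a = 1.1961, b = 2.59289.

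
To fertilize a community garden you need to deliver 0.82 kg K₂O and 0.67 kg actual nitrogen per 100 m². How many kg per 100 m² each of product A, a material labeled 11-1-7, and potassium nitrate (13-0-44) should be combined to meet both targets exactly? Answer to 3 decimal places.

4.789 kg product A, 1.102 kg potassium nitrate

Per-100 m² balance (a = product A, b = potassium nitrate):
K₂O: 0.07·a + 0.44·b = 0.82
N: 0.11·a + 0.13·b = 0.67
Eliminate b: (row1) − 0.44/0.13·(row2) → -0.302308·a = -1.44769, so a = 4.7888.
Then b = (0.67 − 0.11·4.7888) / 0.13 = 1.10178.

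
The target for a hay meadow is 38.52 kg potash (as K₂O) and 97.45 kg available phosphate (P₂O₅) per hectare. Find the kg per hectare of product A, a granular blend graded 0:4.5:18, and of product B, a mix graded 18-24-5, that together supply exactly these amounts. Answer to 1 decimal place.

Let a = kg of product A, b = kg of product B (per hectare).
K₂O: 0.18·a + 0.05·b = 38.52
P₂O₅: 0.045·a + 0.24·b = 97.45
Eliminate b: (row1) − 0.05/0.24·(row2) → 0.170625·a = 18.2179, so a = 106.772.
Then b = (97.45 − 0.045·106.772) / 0.24 = 386.022.

106.8 kg product A, 386.0 kg product B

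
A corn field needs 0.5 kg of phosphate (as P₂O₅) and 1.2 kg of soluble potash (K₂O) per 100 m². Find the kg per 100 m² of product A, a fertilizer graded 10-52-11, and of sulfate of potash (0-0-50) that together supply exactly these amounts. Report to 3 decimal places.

0.962 kg product A, 2.188 kg sulfate of potash

Per-100 m² balance (a = product A, b = sulfate of potash):
P₂O₅: 0.52·a + 0·b = 0.5
K₂O: 0.11·a + 0.5·b = 1.2
Eliminate a: (row1) − 0.52/0.11·(row2) → -2.36364·b = -5.17273, so b = 2.18846.
Back-substitute: a = (0.5 − 0·2.18846) / 0.52 = 0.961538.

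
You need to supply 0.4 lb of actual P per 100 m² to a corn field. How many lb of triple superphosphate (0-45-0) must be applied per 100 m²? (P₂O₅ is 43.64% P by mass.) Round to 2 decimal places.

As P₂O₅: 0.4 / 0.4364 = 0.91659 lb per 100 m².
Product per 100 m² = 0.91659 / 45% = 2.03687 lb.

2.04 lb of product per hundred sq m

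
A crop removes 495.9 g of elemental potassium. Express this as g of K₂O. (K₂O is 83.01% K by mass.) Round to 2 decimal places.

K₂O = 495.9 / 0.8301 = 597.398 g.

597.40 g K₂O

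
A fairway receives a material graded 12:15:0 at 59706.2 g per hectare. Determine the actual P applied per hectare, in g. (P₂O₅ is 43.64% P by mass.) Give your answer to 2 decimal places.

3908.37 g P per hectare

P₂O₅ per hectare = 59706.2 × 15% = 8955.93 g.
Elemental P = 8955.93 × 0.4364 = 3908.368 g per hectare.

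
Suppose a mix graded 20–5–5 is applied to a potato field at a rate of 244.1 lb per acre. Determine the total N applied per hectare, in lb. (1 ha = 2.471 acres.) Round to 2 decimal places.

nitrogen per acre = 244.1 × 20% = 48.82 lb.
Convert to per hectare: 48.82 × 2.471 = 120.634 lb.

120.63 lb N per hectare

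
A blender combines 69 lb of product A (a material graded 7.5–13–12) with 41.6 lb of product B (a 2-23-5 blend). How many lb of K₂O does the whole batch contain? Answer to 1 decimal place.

10.4 lb K₂O

K₂O mass = 12%×69 + 5%×41.6 = 10.36 lb.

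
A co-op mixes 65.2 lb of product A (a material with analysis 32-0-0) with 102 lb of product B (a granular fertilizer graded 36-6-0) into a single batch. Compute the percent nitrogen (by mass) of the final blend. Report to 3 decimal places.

Total mass = 65.2 + 102 = 167.2 lb.
N mass = 32%×65.2 + 36%×102 = 57.584 lb.
% N = 57.584 / 167.2 = 34.4402%.

34.440% N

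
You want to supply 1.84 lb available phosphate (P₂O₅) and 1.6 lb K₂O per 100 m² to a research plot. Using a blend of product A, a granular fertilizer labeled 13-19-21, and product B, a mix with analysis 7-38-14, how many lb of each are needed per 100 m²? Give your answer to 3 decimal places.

Per-100 m² balance (a = product A, b = product B):
P₂O₅: 0.19·a + 0.38·b = 1.84
K₂O: 0.21·a + 0.14·b = 1.6
Solving simultaneously: a = 6.58647, b = 1.54887.

6.586 lb product A, 1.549 lb product B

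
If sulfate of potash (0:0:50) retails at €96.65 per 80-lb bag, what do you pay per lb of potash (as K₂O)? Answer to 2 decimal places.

€2.42 per lb K₂O

K₂O in bag = 80 × 50% = 40 lb.
Cost per lb K₂O = €96.65 / 40 = €2.4163.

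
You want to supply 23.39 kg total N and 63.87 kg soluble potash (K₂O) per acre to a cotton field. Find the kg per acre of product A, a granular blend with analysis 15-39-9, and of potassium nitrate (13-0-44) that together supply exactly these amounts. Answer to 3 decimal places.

36.621 kg product A, 137.669 kg potassium nitrate

Per-acre balance (a = product A, b = potassium nitrate):
N: 0.15·a + 0.13·b = 23.39
K₂O: 0.09·a + 0.44·b = 63.87
Eliminate b: (row1) − 0.13/0.44·(row2) → 0.123409·a = 4.51932, so a = 36.6206.
Then b = (63.87 − 0.09·36.6206) / 0.44 = 137.6685.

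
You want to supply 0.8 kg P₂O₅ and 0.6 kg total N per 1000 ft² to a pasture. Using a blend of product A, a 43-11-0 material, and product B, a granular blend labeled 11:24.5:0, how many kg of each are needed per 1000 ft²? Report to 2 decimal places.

0.63 kg product A, 2.98 kg product B

Let a = kg of product A, b = kg of product B (per 1000 ft²).
P₂O₅: 0.11·a + 0.245·b = 0.8
N: 0.43·a + 0.11·b = 0.6
Eliminate b: (row1) − 0.245/0.11·(row2) → -0.847727·a = -0.536364, so a = 0.632708.
Then b = (0.6 − 0.43·0.632708) / 0.11 = 2.98123.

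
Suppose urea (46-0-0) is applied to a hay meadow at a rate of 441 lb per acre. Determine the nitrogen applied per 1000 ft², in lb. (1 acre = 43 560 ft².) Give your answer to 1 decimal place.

4.7 lb N per thousand sq ft

nitrogen per acre = 441 × 46% = 202.86 lb.
Convert to per 1000 ft²: 202.86 × 0.0229568 = 4.65702 lb.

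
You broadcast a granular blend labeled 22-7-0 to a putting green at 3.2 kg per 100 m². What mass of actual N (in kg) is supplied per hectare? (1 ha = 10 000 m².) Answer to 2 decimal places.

nitrogen per 100 m² = 3.2 × 22% = 0.704 kg.
Convert to per hectare: 0.704 × 100 = 70.4 kg.

70.40 kg N per hectare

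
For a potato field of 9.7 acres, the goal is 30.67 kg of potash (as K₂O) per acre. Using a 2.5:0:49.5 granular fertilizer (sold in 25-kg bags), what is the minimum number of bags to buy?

25 bags

Product per acre = 30.67 / 49.5% = 61.9596 kg.
Total product = 61.9596 × 9.7 = 601.008 kg.
Bags = ⌈601.008 / 25⌉ = 25.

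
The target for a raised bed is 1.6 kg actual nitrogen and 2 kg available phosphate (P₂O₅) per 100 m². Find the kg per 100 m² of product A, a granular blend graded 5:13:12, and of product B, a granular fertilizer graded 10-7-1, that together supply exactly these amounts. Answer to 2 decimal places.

Let a = kg of product A, b = kg of product B (per 100 m²).
N: 0.05·a + 0.1·b = 1.6
P₂O₅: 0.13·a + 0.07·b = 2
From row1: a = (1.6 − 0.1·b) / 0.05.
Into row2: 0.13·(1.6 − 0.1·b)/0.05 + 0.07·b = 2 → b = 11.3684, a = 9.26316.

9.26 kg product A, 11.37 kg product B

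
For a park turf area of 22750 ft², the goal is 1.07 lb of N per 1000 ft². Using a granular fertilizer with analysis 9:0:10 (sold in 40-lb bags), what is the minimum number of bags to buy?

Product per 1000 ft² = 1.07 / 9% = 11.8889 lb.
Total product = 11.8889 × 22750 / 1000 = 270.472 lb.
Bags = ⌈270.472 / 40⌉ = 7.

7 bags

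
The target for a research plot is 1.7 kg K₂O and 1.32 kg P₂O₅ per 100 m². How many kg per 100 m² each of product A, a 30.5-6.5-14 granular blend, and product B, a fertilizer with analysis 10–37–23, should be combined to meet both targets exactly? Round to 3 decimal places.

Let a = kg of product A, b = kg of product B (per 100 m²).
K₂O: 0.14·a + 0.23·b = 1.7
P₂O₅: 0.065·a + 0.37·b = 1.32
From row1: a = (1.7 − 0.23·b) / 0.14.
Into row2: 0.065·(1.7 − 0.23·b)/0.14 + 0.37·b = 1.32 → b = 2.01628, a = 8.83039.

8.830 kg product A, 2.016 kg product B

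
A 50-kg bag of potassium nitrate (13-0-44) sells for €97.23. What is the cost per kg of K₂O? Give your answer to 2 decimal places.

K₂O in bag = 50 × 44% = 22 kg.
Cost per kg K₂O = €97.23 / 22 = €4.4195.

€4.42 per kg K₂O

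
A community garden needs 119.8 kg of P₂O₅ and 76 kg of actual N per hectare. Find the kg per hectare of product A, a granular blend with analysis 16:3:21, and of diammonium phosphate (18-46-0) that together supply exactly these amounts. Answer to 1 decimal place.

196.4 kg product A, 247.6 kg diammonium phosphate

With a, b = kg per hectare of product A and diammonium phosphate:
P₂O₅: 0.03·a + 0.46·b = 119.8
N: 0.16·a + 0.18·b = 76
Eliminate b: (row1) − 0.46/0.18·(row2) → -0.378889·a = -74.4222, so a = 196.422.
Then b = (76 − 0.16·196.422) / 0.18 = 247.625.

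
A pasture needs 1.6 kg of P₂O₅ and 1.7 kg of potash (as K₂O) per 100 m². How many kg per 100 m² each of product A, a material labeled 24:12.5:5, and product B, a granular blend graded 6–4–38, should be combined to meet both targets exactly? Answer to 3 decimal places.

11.868 kg product A, 2.912 kg product B

Let a = kg of product A, b = kg of product B (per 100 m²).
P₂O₅: 0.125·a + 0.04·b = 1.6
K₂O: 0.05·a + 0.38·b = 1.7
Eliminate a: (row1) − 0.125/0.05·(row2) → -0.91·b = -2.65, so b = 2.91209.
Back-substitute: a = (1.6 − 0.04·2.91209) / 0.125 = 11.8681.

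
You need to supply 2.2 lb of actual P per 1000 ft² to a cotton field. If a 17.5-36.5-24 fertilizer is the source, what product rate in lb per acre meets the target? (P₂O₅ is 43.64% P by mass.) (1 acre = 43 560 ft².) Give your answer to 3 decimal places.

601.635 lb of product per acre

As P₂O₅: 2.2 / 0.4364 = 5.04125 lb per 1000 ft².
Product per 1000 ft² = 5.04125 / 36.5% = 13.8116 lb.
Convert to per acre: 13.8116 × 43.56 = 601.6348 lb.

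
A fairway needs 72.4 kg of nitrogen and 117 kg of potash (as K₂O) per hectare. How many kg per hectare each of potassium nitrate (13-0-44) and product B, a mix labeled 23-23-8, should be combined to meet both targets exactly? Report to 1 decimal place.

With a, b = kg per hectare of potassium nitrate and product B:
N: 0.13·a + 0.23·b = 72.4
K₂O: 0.44·a + 0.08·b = 117
Solving simultaneously: a = 232.577, b = 183.326.

232.6 kg potassium nitrate, 183.3 kg product B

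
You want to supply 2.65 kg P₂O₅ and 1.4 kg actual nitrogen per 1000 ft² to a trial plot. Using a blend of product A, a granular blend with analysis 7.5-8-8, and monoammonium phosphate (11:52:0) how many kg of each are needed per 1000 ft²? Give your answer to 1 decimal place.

Per-1000 ft² balance (a = product A, b = monoammonium phosphate):
P₂O₅: 0.08·a + 0.52·b = 2.65
N: 0.075·a + 0.11·b = 1.4
Solving simultaneously: a = 14.4536, b = 2.87252.

14.5 kg product A, 2.9 kg monoammonium phosphate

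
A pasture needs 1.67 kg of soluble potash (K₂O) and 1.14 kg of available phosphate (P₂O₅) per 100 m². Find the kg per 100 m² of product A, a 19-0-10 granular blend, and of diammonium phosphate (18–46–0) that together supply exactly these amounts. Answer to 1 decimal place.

Let a = kg of product A, b = kg of diammonium phosphate (per 100 m²).
K₂O: 0.1·a + 0·b = 1.67
P₂O₅: 0·a + 0.46·b = 1.14
Solving simultaneously: a = 16.7, b = 2.47826.

16.7 kg product A, 2.5 kg diammonium phosphate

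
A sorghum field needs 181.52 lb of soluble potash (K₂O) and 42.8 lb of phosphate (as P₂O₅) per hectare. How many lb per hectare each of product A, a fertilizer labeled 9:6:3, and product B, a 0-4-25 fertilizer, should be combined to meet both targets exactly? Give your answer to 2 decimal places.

249.22 lb product A, 696.17 lb product B

Per-hectare balance (a = product A, b = product B):
K₂O: 0.03·a + 0.25·b = 181.52
P₂O₅: 0.06·a + 0.04·b = 42.8
Solving simultaneously: a = 249.217, b = 696.174.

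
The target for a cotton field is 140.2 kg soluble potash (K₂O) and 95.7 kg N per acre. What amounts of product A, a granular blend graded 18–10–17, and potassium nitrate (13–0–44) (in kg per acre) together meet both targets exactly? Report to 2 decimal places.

418.25 kg product A, 157.04 kg potassium nitrate

With a, b = kg per acre of product A and potassium nitrate:
K₂O: 0.17·a + 0.44·b = 140.2
N: 0.18·a + 0.13·b = 95.7
From row1: a = (140.2 − 0.44·b) / 0.17.
Into row2: 0.18·(140.2 − 0.44·b)/0.17 + 0.13·b = 95.7 → b = 157.0403, a = 418.249.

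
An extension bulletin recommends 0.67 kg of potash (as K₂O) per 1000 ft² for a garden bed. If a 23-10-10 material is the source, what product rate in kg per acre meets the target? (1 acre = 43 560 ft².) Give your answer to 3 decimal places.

Product per 1000 ft² = 0.67 / 10% = 6.7 kg.
Convert to per acre: 6.7 × 43.56 = 291.852 kg.

291.852 kg of product per acre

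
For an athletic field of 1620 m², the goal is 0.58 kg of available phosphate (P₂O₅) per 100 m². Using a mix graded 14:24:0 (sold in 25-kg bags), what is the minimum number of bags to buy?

2 bags

Product per 100 m² = 0.58 / 24% = 2.41667 kg.
Total product = 2.41667 × 1620 / 100 = 39.15 kg.
Bags = ⌈39.15 / 25⌉ = 2.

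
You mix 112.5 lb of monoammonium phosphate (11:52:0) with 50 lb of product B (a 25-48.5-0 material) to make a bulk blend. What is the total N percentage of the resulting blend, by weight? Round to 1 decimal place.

15.3% N

Total mass = 112.5 + 50 = 162.5 lb.
N mass = 11%×112.5 + 25%×50 = 24.875 lb.
% N = 24.875 / 162.5 = 15.3077%.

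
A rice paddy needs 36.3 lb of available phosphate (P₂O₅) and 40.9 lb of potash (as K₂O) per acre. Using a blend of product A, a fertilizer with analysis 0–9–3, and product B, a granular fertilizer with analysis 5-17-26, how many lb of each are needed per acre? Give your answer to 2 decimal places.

Let a = lb of product A, b = lb of product B (per acre).
P₂O₅: 0.09·a + 0.17·b = 36.3
K₂O: 0.03·a + 0.26·b = 40.9
From row1: a = (36.3 − 0.17·b) / 0.09.
Into row2: 0.03·(36.3 − 0.17·b)/0.09 + 0.26·b = 40.9 → b = 141.639, a = 135.792.

135.79 lb product A, 141.64 lb product B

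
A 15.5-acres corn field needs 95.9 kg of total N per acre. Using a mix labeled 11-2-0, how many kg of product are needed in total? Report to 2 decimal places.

13513.18 kg

Product per acre = 95.9 / 11% = 871.818 kg.
Total product = 871.818 × 15.5 = 13513.182 kg.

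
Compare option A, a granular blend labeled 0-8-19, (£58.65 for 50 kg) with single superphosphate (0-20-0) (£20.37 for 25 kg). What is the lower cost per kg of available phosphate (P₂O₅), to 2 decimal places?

£4.07 per kg P₂O₅ (single superphosphate)

option A: P₂O₅ per bag = 50 × 8% = 4 kg; cost = 58.65 / 4 = £14.6625/kg P₂O₅.
single superphosphate: P₂O₅ per bag = 25 × 20% = 5 kg; cost = 20.37 / 5 = £4.0740/kg P₂O₅.
single superphosphate is cheaper.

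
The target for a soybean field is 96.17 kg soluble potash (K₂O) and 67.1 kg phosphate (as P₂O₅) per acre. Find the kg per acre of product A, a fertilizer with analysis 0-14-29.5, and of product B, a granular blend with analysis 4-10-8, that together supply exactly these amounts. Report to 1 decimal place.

232.2 kg product A, 345.9 kg product B

Let a = kg of product A, b = kg of product B (per acre).
K₂O: 0.295·a + 0.08·b = 96.17
P₂O₅: 0.14·a + 0.1·b = 67.1
Eliminate a: (row1) − 0.295/0.14·(row2) → -0.130714·b = -45.2193, so b = 345.94.
Back-substitute: a = (96.17 − 0.08·345.94) / 0.295 = 232.186.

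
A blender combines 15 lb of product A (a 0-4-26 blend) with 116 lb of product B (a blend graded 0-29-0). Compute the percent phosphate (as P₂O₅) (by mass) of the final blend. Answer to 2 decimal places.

Total mass = 15 + 116 = 131 lb.
P₂O₅ mass = 4%×15 + 29%×116 = 34.24 lb.
% P₂O₅ = 34.24 / 131 = 26.1374%.

26.14% P₂O₅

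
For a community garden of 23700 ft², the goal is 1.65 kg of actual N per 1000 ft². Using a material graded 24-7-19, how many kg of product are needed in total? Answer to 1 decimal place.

162.9 kg

Product per 1000 ft² = 1.65 / 24% = 6.875 kg.
Total product = 6.875 × 23700 / 1000 = 162.938 kg.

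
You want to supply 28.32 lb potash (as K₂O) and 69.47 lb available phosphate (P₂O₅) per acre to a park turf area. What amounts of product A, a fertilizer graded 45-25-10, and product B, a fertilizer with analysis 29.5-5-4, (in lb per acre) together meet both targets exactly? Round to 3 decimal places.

272.560 lb product A, 26.600 lb product B

Per-acre balance (a = product A, b = product B):
K₂O: 0.1·a + 0.04·b = 28.32
P₂O₅: 0.25·a + 0.05·b = 69.47
Solving simultaneously: a = 272.56, b = 26.6.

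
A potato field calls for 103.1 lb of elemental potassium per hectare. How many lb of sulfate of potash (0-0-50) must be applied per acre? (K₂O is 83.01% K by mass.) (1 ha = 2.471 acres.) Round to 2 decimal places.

100.53 lb of product per acre

As K₂O: 103.1 / 0.8301 = 124.202 lb per hectare.
Product per hectare = 124.202 / 50% = 248.404 lb.
Convert to per acre: 248.404 × 0.404694 = 100.528 lb.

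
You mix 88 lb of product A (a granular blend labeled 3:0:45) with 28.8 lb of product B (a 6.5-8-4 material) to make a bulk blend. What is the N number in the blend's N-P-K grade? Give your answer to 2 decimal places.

3.86% N

Total mass = 88 + 28.8 = 116.8 lb.
N mass = 3%×88 + 6.5%×28.8 = 4.512 lb.
% N = 4.512 / 116.8 = 3.86301%.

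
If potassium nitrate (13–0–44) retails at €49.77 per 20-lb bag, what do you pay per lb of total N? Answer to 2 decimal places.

€19.14 per lb N

N in bag = 20 × 13% = 2.6 lb.
Cost per lb N = €49.77 / 2.6 = €19.1423.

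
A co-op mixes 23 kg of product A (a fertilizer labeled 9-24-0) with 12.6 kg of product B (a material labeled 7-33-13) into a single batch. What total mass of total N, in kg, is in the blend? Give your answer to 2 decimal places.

2.95 kg N

N mass = 9%×23 + 7%×12.6 = 2.952 kg.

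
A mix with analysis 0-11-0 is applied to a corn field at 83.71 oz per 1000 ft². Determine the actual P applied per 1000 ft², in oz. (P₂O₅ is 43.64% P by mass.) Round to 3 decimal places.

4.018 oz P per thousand sq ft

P₂O₅ per 1000 ft² = 83.71 × 11% = 9.2081 oz.
Elemental P = 9.2081 × 0.4364 = 4.01841 oz per 1000 ft².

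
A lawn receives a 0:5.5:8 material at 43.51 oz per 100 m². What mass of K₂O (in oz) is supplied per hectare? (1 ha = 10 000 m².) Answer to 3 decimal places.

K₂O per 100 m² = 43.51 × 8% = 3.4808 oz.
Convert to per hectare: 3.4808 × 100 = 348.08 oz.

348.080 oz K₂O per hectare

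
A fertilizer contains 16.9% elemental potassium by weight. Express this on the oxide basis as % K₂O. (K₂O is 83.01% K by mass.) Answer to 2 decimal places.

%K₂O = 16.9 / 0.8301 = 20.359%.

20.36% K₂O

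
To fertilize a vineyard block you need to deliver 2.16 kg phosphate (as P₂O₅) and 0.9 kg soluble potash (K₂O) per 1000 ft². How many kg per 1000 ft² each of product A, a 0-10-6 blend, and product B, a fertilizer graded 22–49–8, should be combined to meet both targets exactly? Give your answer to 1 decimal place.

12.5 kg product A, 1.9 kg product B

Per-1000 ft² balance (a = product A, b = product B):
P₂O₅: 0.1·a + 0.49·b = 2.16
K₂O: 0.06·a + 0.08·b = 0.9
Eliminate b: (row1) − 0.49/0.08·(row2) → -0.2675·a = -3.3525, so a = 12.5327.
Then b = (0.9 − 0.06·12.5327) / 0.08 = 1.85047.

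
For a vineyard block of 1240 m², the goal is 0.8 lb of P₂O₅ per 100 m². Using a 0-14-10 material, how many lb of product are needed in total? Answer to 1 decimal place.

Product per 100 m² = 0.8 / 14% = 5.71429 lb.
Total product = 5.71429 × 1240 / 100 = 70.8571 lb.

70.9 lb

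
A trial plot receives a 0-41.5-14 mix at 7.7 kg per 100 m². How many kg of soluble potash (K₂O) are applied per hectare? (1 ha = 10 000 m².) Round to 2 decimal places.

K₂O per 100 m² = 7.7 × 14% = 1.078 kg.
Convert to per hectare: 1.078 × 100 = 107.8 kg.

107.80 kg K₂O per hectare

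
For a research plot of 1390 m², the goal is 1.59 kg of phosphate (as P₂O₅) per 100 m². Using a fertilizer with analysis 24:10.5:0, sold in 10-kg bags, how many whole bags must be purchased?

Product per 100 m² = 1.59 / 10.5% = 15.1429 kg.
Total product = 15.1429 × 1390 / 100 = 210.486 kg.
Bags = ⌈210.486 / 10⌉ = 22.

22 bags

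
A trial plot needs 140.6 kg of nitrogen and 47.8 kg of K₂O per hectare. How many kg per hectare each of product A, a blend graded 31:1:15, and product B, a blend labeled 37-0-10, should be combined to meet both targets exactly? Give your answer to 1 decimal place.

With a, b = kg per hectare of product A and product B:
N: 0.31·a + 0.37·b = 140.6
K₂O: 0.15·a + 0.1·b = 47.8
Solving simultaneously: a = 148, b = 256.

148.0 kg product A, 256.0 kg product B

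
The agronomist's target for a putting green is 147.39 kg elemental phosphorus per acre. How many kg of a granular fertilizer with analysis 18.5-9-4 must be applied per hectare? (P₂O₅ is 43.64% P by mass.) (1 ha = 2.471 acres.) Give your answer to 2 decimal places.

As P₂O₅: 147.39 / 0.4364 = 337.741 kg per acre.
Product per acre = 337.741 / 9% = 3752.67 kg.
Convert to per hectare: 3752.67 × 2.471 = 9272.856 kg.

9272.86 kg of product per hectare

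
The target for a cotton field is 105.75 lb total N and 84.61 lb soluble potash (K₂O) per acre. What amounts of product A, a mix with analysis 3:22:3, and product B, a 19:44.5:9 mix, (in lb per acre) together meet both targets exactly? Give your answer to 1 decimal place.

With a, b = lb per acre of product A and product B:
N: 0.03·a + 0.19·b = 105.75
K₂O: 0.03·a + 0.09·b = 84.61
Eliminate b: (row1) − 0.19/0.09·(row2) → -0.0333333·a = -72.8711, so a = 2186.13.
Then b = (84.61 − 0.03·2186.13) / 0.09 = 211.4.

2186.1 lb product A, 211.4 lb product B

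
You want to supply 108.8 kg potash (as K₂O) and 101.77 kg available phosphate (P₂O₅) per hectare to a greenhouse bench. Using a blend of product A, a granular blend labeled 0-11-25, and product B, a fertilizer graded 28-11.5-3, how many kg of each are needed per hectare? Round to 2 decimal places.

371.67 kg product A, 529.45 kg product B

Let a = kg of product A, b = kg of product B (per hectare).
K₂O: 0.25·a + 0.03·b = 108.8
P₂O₅: 0.11·a + 0.115·b = 101.77
From row1: a = (108.8 − 0.03·b) / 0.25.
Into row2: 0.11·(108.8 − 0.03·b)/0.25 + 0.115·b = 101.77 → b = 529.4499, a = 371.666.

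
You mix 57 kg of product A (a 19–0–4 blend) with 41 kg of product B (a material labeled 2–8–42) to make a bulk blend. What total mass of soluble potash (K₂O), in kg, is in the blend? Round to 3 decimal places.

K₂O mass = 4%×57 + 42%×41 = 19.5 kg.

19.500 kg K₂O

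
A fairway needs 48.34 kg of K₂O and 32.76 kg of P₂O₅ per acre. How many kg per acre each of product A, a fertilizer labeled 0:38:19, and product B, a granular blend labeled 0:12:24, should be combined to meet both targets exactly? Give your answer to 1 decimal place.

Per-acre balance (a = product A, b = product B):
K₂O: 0.19·a + 0.24·b = 48.34
P₂O₅: 0.38·a + 0.12·b = 32.76
Eliminate b: (row1) − 0.24/0.12·(row2) → -0.57·a = -17.18, so a = 30.1404.
Then b = (32.76 − 0.38·30.1404) / 0.12 = 177.556.

30.1 kg product A, 177.6 kg product B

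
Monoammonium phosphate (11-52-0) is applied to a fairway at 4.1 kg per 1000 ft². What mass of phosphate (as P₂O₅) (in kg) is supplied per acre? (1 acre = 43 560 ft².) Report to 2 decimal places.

92.87 kg P₂O₅ per acre

P₂O₅ per 1000 ft² = 4.1 × 52% = 2.132 kg.
Convert to per acre: 2.132 × 43.56 = 92.8699 kg.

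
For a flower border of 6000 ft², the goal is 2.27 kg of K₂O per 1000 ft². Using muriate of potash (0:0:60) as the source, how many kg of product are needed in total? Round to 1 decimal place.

22.7 kg

Product per 1000 ft² = 2.27 / 60% = 3.78333 kg.
Total product = 3.78333 × 6000 / 1000 = 22.7 kg.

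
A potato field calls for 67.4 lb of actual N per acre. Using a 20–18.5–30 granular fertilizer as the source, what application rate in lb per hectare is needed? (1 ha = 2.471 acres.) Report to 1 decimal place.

Product per acre = 67.4 / 20% = 337 lb.
Convert to per hectare: 337 × 2.471 = 832.727 lb.

832.7 lb of product per hectare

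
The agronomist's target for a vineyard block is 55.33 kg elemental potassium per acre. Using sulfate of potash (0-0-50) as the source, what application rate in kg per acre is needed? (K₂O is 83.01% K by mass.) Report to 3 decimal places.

As K₂O: 55.33 / 0.8301 = 66.6546 kg per acre.
Product per acre = 66.6546 / 50% = 133.3092 kg.

133.309 kg of product per acre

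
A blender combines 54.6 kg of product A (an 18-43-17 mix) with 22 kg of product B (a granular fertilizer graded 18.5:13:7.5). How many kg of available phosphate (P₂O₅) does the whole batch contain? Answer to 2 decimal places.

26.34 kg P₂O₅

P₂O₅ mass = 43%×54.6 + 13%×22 = 26.338 kg.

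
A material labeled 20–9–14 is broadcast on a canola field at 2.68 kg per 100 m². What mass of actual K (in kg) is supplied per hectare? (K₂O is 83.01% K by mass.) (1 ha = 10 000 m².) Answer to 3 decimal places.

31.145 kg K per hectare

K₂O per 100 m² = 2.68 × 14% = 0.3752 kg.
Elemental K = 0.3752 × 0.8301 = 0.311454 kg per 100 m².
Convert to per hectare: 0.311454 × 100 = 31.1454 kg.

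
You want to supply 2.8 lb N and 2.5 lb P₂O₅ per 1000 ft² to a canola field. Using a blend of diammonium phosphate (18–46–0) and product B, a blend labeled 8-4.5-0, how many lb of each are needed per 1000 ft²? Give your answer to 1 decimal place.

Let a = lb of diammonium phosphate, b = lb of product B (per 1000 ft²).
N: 0.18·a + 0.08·b = 2.8
P₂O₅: 0.46·a + 0.045·b = 2.5
Solving simultaneously: a = 2.5784, b = 29.1986.

2.6 lb diammonium phosphate, 29.2 lb product B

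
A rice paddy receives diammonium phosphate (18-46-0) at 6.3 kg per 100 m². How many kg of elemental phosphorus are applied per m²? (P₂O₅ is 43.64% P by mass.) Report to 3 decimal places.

0.013 kg P per sq m

P₂O₅ per 100 m² = 6.3 × 46% = 2.898 kg.
Elemental P = 2.898 × 0.4364 = 1.26469 kg per 100 m².
Convert to per m²: 1.26469 × 0.01 = 0.0126469 kg.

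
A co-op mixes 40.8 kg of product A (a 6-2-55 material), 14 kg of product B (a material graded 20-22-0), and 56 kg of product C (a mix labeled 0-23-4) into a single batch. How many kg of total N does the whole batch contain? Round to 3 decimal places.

N mass = 6%×40.8 + 20%×14 + 0%×56 = 5.248 kg.

5.248 kg N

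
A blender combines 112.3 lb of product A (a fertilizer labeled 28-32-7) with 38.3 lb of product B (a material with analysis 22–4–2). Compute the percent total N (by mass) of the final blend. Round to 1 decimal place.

26.5% N

Total mass = 112.3 + 38.3 = 150.6 lb.
N mass = 28%×112.3 + 22%×38.3 = 39.87 lb.
% N = 39.87 / 150.6 = 26.4741%.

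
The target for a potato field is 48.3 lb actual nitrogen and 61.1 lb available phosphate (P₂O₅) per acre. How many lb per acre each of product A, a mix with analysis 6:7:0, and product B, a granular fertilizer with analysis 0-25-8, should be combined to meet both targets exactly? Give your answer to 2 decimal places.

Per-acre balance (a = product A, b = product B):
N: 0.06·a + 0·b = 48.3
P₂O₅: 0.07·a + 0.25·b = 61.1
Eliminate a: (row1) − 0.06/0.07·(row2) → -0.214286·b = -4.07143, so b = 19.
Back-substitute: a = (48.3 − 0·19) / 0.06 = 805.

805.00 lb product A, 19.00 lb product B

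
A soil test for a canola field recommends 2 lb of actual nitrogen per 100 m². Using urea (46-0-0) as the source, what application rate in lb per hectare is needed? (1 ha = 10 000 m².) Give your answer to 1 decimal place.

Product per 100 m² = 2 / 46% = 4.34783 lb.
Convert to per hectare: 4.34783 × 100 = 434.783 lb.

434.8 lb of product per hectare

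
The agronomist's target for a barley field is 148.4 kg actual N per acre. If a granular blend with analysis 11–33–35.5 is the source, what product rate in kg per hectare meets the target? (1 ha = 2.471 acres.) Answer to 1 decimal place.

3333.6 kg of product per hectare

Product per acre = 148.4 / 11% = 1349.09 kg.
Convert to per hectare: 1349.09 × 2.471 = 3333.604 kg.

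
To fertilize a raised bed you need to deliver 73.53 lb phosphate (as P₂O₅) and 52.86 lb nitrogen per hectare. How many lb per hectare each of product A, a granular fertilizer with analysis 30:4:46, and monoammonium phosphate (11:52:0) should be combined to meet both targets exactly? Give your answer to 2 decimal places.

127.96 lb product A, 131.56 lb monoammonium phosphate

With a, b = lb per hectare of product A and monoammonium phosphate:
P₂O₅: 0.04·a + 0.52·b = 73.53
N: 0.3·a + 0.11·b = 52.86
Eliminate a: (row1) − 0.04/0.3·(row2) → 0.505333·b = 66.482, so b = 131.561.
Back-substitute: a = (73.53 − 0.52·131.561) / 0.04 = 127.961.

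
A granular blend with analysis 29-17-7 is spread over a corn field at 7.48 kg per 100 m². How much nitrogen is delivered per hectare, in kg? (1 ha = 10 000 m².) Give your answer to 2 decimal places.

216.92 kg N per hectare

nitrogen per 100 m² = 7.48 × 29% = 2.1692 kg.
Convert to per hectare: 2.1692 × 100 = 216.92 kg.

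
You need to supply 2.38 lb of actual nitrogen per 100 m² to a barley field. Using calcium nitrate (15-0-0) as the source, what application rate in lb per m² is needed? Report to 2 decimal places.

Product per 100 m² = 2.38 / 15% = 15.8667 lb.
Convert to per m²: 15.8667 × 0.01 = 0.158667 lb.

0.16 lb of product per sq m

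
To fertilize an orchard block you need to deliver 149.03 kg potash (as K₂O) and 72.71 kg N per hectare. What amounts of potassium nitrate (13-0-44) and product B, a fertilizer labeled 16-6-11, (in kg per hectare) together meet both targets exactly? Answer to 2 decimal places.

Let a = kg of potassium nitrate, b = kg of product B (per hectare).
K₂O: 0.44·a + 0.11·b = 149.03
N: 0.13·a + 0.16·b = 72.71
Solving simultaneously: a = 282.472, b = 224.929.

282.47 kg potassium nitrate, 224.93 kg product B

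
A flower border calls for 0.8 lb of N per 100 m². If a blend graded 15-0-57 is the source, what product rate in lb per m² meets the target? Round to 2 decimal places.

Product per 100 m² = 0.8 / 15% = 5.33333 lb.
Convert to per m²: 5.33333 × 0.01 = 0.0533333 lb.

0.05 lb of product per sq m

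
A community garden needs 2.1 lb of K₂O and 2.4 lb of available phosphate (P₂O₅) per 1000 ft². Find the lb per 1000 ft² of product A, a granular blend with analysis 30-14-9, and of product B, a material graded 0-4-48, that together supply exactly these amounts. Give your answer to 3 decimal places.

16.792 lb product A, 1.226 lb product B

With a, b = lb per 1000 ft² of product A and product B:
K₂O: 0.09·a + 0.48·b = 2.1
P₂O₅: 0.14·a + 0.04·b = 2.4
Solving simultaneously: a = 16.79245, b = 1.22642.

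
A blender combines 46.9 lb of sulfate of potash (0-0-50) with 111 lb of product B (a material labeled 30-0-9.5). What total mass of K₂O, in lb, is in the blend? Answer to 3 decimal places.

K₂O mass = 50%×46.9 + 9.5%×111 = 33.995 lb.

33.995 lb K₂O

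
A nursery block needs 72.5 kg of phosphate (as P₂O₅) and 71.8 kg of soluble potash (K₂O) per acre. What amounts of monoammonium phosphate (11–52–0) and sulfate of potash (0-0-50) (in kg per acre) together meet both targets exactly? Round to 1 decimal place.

Per-acre balance (a = monoammonium phosphate, b = sulfate of potash):
P₂O₅: 0.52·a + 0·b = 72.5
K₂O: 0·a + 0.5·b = 71.8
Solving simultaneously: a = 139.423, b = 143.6.

139.4 kg monoammonium phosphate, 143.6 kg sulfate of potash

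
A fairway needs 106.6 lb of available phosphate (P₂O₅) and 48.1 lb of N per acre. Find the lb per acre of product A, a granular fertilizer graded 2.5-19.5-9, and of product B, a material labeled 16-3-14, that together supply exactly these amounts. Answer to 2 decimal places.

512.74 lb product A, 220.51 lb product B

Let a = lb of product A, b = lb of product B (per acre).
P₂O₅: 0.195·a + 0.03·b = 106.6
N: 0.025·a + 0.16·b = 48.1
From row1: a = (106.6 − 0.03·b) / 0.195.
Into row2: 0.025·(106.6 − 0.03·b)/0.195 + 0.16·b = 48.1 → b = 220.509, a = 512.742.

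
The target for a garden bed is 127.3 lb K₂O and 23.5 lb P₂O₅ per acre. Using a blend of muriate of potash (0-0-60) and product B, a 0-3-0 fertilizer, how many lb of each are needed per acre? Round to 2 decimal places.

212.17 lb muriate of potash, 783.33 lb product B

With a, b = lb per acre of muriate of potash and product B:
K₂O: 0.6·a + 0·b = 127.3
P₂O₅: 0·a + 0.03·b = 23.5
Solving simultaneously: a = 212.167, b = 783.333.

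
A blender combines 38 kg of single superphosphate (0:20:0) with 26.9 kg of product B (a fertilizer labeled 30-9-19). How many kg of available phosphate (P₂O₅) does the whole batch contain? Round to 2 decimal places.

10.02 kg P₂O₅

P₂O₅ mass = 20%×38 + 9%×26.9 = 10.021 kg.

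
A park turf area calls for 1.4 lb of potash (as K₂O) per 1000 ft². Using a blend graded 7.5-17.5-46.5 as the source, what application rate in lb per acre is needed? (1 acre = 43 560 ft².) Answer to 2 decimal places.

Product per 1000 ft² = 1.4 / 46.5% = 3.01075 lb.
Convert to per acre: 3.01075 × 43.56 = 131.148 lb.

131.15 lb of product per acre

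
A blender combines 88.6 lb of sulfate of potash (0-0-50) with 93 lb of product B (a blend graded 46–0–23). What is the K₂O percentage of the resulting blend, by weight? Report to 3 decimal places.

Total mass = 88.6 + 93 = 181.6 lb.
K₂O mass = 50%×88.6 + 23%×93 = 65.69 lb.
% K₂O = 65.69 / 181.6 = 36.1729%.

36.173% K₂O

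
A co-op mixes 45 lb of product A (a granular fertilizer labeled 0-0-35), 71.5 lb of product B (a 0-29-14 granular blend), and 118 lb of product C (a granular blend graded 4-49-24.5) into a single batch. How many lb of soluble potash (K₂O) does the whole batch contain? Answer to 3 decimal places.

K₂O mass = 35%×45 + 14%×71.5 + 24.5%×118 = 54.67 lb.

54.670 lb K₂O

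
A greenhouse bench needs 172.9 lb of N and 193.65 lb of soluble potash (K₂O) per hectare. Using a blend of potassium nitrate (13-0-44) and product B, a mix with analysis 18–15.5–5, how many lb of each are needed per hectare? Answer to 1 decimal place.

With a, b = lb per hectare of potassium nitrate and product B:
N: 0.13·a + 0.18·b = 172.9
K₂O: 0.44·a + 0.05·b = 193.65
From row1: a = (172.9 − 0.18·b) / 0.13.
Into row2: 0.44·(172.9 − 0.18·b)/0.13 + 0.05·b = 193.65 → b = 700.158, a = 360.55.

360.6 lb potassium nitrate, 700.2 lb product B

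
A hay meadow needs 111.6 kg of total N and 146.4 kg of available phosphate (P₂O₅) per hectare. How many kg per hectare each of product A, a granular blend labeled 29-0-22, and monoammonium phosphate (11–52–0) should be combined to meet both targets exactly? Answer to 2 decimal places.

With a, b = kg per hectare of product A and monoammonium phosphate:
N: 0.29·a + 0.11·b = 111.6
P₂O₅: 0·a + 0.52·b = 146.4
Solving simultaneously: a = 278.037, b = 281.538.

278.04 kg product A, 281.54 kg monoammonium phosphate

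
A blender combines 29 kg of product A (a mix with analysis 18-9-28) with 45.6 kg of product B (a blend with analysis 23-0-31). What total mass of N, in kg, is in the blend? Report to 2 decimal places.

N mass = 18%×29 + 23%×45.6 = 15.708 kg.

15.71 kg N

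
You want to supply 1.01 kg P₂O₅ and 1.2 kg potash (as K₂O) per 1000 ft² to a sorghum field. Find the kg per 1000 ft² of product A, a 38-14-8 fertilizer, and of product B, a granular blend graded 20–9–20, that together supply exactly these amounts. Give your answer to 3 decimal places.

With a, b = kg per 1000 ft² of product A and product B:
P₂O₅: 0.14·a + 0.09·b = 1.01
K₂O: 0.08·a + 0.2·b = 1.2
Eliminate b: (row1) − 0.09/0.2·(row2) → 0.104·a = 0.47, so a = 4.51923.
Then b = (1.2 − 0.08·4.51923) / 0.2 = 4.19231.

4.519 kg product A, 4.192 kg product B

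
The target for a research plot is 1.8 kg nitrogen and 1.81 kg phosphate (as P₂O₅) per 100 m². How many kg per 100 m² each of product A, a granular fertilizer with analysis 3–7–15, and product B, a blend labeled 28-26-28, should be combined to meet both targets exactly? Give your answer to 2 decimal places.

With a, b = kg per 100 m² of product A and product B:
N: 0.03·a + 0.28·b = 1.8
P₂O₅: 0.07·a + 0.26·b = 1.81
Eliminate a: (row1) − 0.03/0.07·(row2) → 0.168571·b = 1.02429, so b = 6.07627.
Back-substitute: a = (1.8 − 0.28·6.07627) / 0.03 = 3.28814.

3.29 kg product A, 6.08 kg product B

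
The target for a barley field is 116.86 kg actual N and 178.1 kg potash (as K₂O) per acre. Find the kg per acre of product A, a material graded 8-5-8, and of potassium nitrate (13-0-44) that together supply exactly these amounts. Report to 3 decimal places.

With a, b = kg per acre of product A and potassium nitrate:
N: 0.08·a + 0.13·b = 116.86
K₂O: 0.08·a + 0.44·b = 178.1
From row1: a = (116.86 − 0.13·b) / 0.08.
Into row2: 0.08·(116.86 − 0.13·b)/0.08 + 0.44·b = 178.1 → b = 197.5484, a = 1139.7339.

1139.734 kg product A, 197.548 kg potassium nitrate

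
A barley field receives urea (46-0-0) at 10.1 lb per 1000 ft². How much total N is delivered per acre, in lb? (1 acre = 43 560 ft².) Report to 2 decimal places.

202.38 lb N per acre

nitrogen per 1000 ft² = 10.1 × 46% = 4.646 lb.
Convert to per acre: 4.646 × 43.56 = 202.3798 lb.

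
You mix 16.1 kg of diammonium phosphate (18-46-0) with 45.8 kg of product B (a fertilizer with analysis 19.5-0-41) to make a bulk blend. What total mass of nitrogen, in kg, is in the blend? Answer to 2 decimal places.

11.83 kg N

N mass = 18%×16.1 + 19.5%×45.8 = 11.829 kg.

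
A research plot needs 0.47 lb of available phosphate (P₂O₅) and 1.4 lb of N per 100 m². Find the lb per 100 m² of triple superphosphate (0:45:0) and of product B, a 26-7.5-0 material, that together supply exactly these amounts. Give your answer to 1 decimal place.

Let a = lb of triple superphosphate, b = lb of product B (per 100 m²).
P₂O₅: 0.45·a + 0.075·b = 0.47
N: 0·a + 0.26·b = 1.4
Solving simultaneously: a = 0.147009, b = 5.38462.

0.1 lb triple superphosphate, 5.4 lb product B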